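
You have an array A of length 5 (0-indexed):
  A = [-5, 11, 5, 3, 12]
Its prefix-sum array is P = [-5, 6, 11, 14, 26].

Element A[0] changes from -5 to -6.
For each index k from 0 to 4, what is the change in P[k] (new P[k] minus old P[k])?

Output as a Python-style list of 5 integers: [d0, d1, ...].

Answer: [-1, -1, -1, -1, -1]

Derivation:
Element change: A[0] -5 -> -6, delta = -1
For k < 0: P[k] unchanged, delta_P[k] = 0
For k >= 0: P[k] shifts by exactly -1
Delta array: [-1, -1, -1, -1, -1]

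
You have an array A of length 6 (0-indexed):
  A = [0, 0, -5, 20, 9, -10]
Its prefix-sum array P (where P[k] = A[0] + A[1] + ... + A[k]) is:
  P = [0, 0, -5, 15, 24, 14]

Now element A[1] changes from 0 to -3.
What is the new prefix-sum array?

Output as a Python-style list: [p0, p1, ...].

Answer: [0, -3, -8, 12, 21, 11]

Derivation:
Change: A[1] 0 -> -3, delta = -3
P[k] for k < 1: unchanged (A[1] not included)
P[k] for k >= 1: shift by delta = -3
  P[0] = 0 + 0 = 0
  P[1] = 0 + -3 = -3
  P[2] = -5 + -3 = -8
  P[3] = 15 + -3 = 12
  P[4] = 24 + -3 = 21
  P[5] = 14 + -3 = 11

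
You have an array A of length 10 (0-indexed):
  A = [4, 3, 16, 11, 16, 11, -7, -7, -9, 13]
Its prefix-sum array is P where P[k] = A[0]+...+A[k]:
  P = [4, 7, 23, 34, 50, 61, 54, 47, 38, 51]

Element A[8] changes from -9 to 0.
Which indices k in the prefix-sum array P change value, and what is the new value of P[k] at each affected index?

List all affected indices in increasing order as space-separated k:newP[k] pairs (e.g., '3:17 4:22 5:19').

P[k] = A[0] + ... + A[k]
P[k] includes A[8] iff k >= 8
Affected indices: 8, 9, ..., 9; delta = 9
  P[8]: 38 + 9 = 47
  P[9]: 51 + 9 = 60

Answer: 8:47 9:60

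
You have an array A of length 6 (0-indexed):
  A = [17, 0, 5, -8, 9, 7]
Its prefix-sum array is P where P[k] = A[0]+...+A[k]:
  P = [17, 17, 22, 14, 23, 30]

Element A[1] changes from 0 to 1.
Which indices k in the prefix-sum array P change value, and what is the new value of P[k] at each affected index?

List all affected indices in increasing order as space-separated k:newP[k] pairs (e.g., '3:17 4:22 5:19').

Answer: 1:18 2:23 3:15 4:24 5:31

Derivation:
P[k] = A[0] + ... + A[k]
P[k] includes A[1] iff k >= 1
Affected indices: 1, 2, ..., 5; delta = 1
  P[1]: 17 + 1 = 18
  P[2]: 22 + 1 = 23
  P[3]: 14 + 1 = 15
  P[4]: 23 + 1 = 24
  P[5]: 30 + 1 = 31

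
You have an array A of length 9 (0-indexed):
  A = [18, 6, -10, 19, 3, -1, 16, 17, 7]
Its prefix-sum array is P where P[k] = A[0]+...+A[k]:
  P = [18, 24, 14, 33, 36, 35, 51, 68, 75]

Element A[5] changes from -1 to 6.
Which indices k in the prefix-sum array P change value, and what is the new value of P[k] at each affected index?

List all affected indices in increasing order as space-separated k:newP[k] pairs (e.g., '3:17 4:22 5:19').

Answer: 5:42 6:58 7:75 8:82

Derivation:
P[k] = A[0] + ... + A[k]
P[k] includes A[5] iff k >= 5
Affected indices: 5, 6, ..., 8; delta = 7
  P[5]: 35 + 7 = 42
  P[6]: 51 + 7 = 58
  P[7]: 68 + 7 = 75
  P[8]: 75 + 7 = 82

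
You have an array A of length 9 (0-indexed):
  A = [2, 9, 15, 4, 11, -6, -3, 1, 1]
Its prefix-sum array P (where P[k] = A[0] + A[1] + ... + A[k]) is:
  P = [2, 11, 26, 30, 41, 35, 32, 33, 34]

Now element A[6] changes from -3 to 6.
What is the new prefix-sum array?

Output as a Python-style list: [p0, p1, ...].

Change: A[6] -3 -> 6, delta = 9
P[k] for k < 6: unchanged (A[6] not included)
P[k] for k >= 6: shift by delta = 9
  P[0] = 2 + 0 = 2
  P[1] = 11 + 0 = 11
  P[2] = 26 + 0 = 26
  P[3] = 30 + 0 = 30
  P[4] = 41 + 0 = 41
  P[5] = 35 + 0 = 35
  P[6] = 32 + 9 = 41
  P[7] = 33 + 9 = 42
  P[8] = 34 + 9 = 43

Answer: [2, 11, 26, 30, 41, 35, 41, 42, 43]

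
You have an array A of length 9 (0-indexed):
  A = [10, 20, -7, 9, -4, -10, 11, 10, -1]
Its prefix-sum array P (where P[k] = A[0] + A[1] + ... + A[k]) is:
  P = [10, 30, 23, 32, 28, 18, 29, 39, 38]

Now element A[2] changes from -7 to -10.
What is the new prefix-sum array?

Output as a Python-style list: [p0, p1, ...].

Answer: [10, 30, 20, 29, 25, 15, 26, 36, 35]

Derivation:
Change: A[2] -7 -> -10, delta = -3
P[k] for k < 2: unchanged (A[2] not included)
P[k] for k >= 2: shift by delta = -3
  P[0] = 10 + 0 = 10
  P[1] = 30 + 0 = 30
  P[2] = 23 + -3 = 20
  P[3] = 32 + -3 = 29
  P[4] = 28 + -3 = 25
  P[5] = 18 + -3 = 15
  P[6] = 29 + -3 = 26
  P[7] = 39 + -3 = 36
  P[8] = 38 + -3 = 35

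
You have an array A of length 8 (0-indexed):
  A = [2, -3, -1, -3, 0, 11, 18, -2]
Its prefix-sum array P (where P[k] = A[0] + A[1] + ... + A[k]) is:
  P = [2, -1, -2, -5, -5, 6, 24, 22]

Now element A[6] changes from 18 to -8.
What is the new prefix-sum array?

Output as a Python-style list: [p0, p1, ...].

Answer: [2, -1, -2, -5, -5, 6, -2, -4]

Derivation:
Change: A[6] 18 -> -8, delta = -26
P[k] for k < 6: unchanged (A[6] not included)
P[k] for k >= 6: shift by delta = -26
  P[0] = 2 + 0 = 2
  P[1] = -1 + 0 = -1
  P[2] = -2 + 0 = -2
  P[3] = -5 + 0 = -5
  P[4] = -5 + 0 = -5
  P[5] = 6 + 0 = 6
  P[6] = 24 + -26 = -2
  P[7] = 22 + -26 = -4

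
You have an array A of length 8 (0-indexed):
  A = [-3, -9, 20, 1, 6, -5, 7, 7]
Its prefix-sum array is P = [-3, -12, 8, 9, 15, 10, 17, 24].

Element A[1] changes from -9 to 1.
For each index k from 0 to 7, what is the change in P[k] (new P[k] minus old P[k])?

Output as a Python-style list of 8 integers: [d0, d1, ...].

Element change: A[1] -9 -> 1, delta = 10
For k < 1: P[k] unchanged, delta_P[k] = 0
For k >= 1: P[k] shifts by exactly 10
Delta array: [0, 10, 10, 10, 10, 10, 10, 10]

Answer: [0, 10, 10, 10, 10, 10, 10, 10]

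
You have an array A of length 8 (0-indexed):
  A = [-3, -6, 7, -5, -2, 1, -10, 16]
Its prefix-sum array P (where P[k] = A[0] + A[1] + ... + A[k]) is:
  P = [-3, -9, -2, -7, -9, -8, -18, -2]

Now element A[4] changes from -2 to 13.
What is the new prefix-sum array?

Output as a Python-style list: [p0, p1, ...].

Change: A[4] -2 -> 13, delta = 15
P[k] for k < 4: unchanged (A[4] not included)
P[k] for k >= 4: shift by delta = 15
  P[0] = -3 + 0 = -3
  P[1] = -9 + 0 = -9
  P[2] = -2 + 0 = -2
  P[3] = -7 + 0 = -7
  P[4] = -9 + 15 = 6
  P[5] = -8 + 15 = 7
  P[6] = -18 + 15 = -3
  P[7] = -2 + 15 = 13

Answer: [-3, -9, -2, -7, 6, 7, -3, 13]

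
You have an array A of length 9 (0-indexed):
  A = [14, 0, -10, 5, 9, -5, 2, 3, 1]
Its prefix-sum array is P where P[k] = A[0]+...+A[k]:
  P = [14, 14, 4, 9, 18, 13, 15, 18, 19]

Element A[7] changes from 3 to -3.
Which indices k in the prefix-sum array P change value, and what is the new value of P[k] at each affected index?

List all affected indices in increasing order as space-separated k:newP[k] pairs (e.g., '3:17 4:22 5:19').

Answer: 7:12 8:13

Derivation:
P[k] = A[0] + ... + A[k]
P[k] includes A[7] iff k >= 7
Affected indices: 7, 8, ..., 8; delta = -6
  P[7]: 18 + -6 = 12
  P[8]: 19 + -6 = 13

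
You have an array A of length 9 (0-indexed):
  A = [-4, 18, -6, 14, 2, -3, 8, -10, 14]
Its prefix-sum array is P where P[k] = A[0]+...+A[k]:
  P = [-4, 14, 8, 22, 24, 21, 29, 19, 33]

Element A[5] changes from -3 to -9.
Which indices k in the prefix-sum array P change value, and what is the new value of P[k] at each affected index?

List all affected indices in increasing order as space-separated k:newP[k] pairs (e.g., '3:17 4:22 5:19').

Answer: 5:15 6:23 7:13 8:27

Derivation:
P[k] = A[0] + ... + A[k]
P[k] includes A[5] iff k >= 5
Affected indices: 5, 6, ..., 8; delta = -6
  P[5]: 21 + -6 = 15
  P[6]: 29 + -6 = 23
  P[7]: 19 + -6 = 13
  P[8]: 33 + -6 = 27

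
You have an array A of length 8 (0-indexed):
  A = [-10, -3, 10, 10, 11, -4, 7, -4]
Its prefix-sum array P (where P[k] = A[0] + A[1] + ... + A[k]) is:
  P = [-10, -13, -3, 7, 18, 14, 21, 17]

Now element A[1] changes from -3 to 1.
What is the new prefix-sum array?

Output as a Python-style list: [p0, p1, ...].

Answer: [-10, -9, 1, 11, 22, 18, 25, 21]

Derivation:
Change: A[1] -3 -> 1, delta = 4
P[k] for k < 1: unchanged (A[1] not included)
P[k] for k >= 1: shift by delta = 4
  P[0] = -10 + 0 = -10
  P[1] = -13 + 4 = -9
  P[2] = -3 + 4 = 1
  P[3] = 7 + 4 = 11
  P[4] = 18 + 4 = 22
  P[5] = 14 + 4 = 18
  P[6] = 21 + 4 = 25
  P[7] = 17 + 4 = 21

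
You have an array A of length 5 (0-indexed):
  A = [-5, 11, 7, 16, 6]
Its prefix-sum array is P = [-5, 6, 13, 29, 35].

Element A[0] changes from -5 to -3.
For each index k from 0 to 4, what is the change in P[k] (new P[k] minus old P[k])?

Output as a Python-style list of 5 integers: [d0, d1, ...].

Element change: A[0] -5 -> -3, delta = 2
For k < 0: P[k] unchanged, delta_P[k] = 0
For k >= 0: P[k] shifts by exactly 2
Delta array: [2, 2, 2, 2, 2]

Answer: [2, 2, 2, 2, 2]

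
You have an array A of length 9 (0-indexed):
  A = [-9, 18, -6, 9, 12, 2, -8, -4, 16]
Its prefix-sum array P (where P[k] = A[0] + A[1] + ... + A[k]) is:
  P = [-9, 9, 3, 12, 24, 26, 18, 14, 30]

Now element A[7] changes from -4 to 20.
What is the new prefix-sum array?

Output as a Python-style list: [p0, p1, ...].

Answer: [-9, 9, 3, 12, 24, 26, 18, 38, 54]

Derivation:
Change: A[7] -4 -> 20, delta = 24
P[k] for k < 7: unchanged (A[7] not included)
P[k] for k >= 7: shift by delta = 24
  P[0] = -9 + 0 = -9
  P[1] = 9 + 0 = 9
  P[2] = 3 + 0 = 3
  P[3] = 12 + 0 = 12
  P[4] = 24 + 0 = 24
  P[5] = 26 + 0 = 26
  P[6] = 18 + 0 = 18
  P[7] = 14 + 24 = 38
  P[8] = 30 + 24 = 54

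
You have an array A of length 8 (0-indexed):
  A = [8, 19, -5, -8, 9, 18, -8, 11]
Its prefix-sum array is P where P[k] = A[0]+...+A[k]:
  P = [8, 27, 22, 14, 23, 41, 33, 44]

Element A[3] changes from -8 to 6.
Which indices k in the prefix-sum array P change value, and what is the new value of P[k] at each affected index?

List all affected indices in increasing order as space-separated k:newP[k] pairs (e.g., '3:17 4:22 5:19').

P[k] = A[0] + ... + A[k]
P[k] includes A[3] iff k >= 3
Affected indices: 3, 4, ..., 7; delta = 14
  P[3]: 14 + 14 = 28
  P[4]: 23 + 14 = 37
  P[5]: 41 + 14 = 55
  P[6]: 33 + 14 = 47
  P[7]: 44 + 14 = 58

Answer: 3:28 4:37 5:55 6:47 7:58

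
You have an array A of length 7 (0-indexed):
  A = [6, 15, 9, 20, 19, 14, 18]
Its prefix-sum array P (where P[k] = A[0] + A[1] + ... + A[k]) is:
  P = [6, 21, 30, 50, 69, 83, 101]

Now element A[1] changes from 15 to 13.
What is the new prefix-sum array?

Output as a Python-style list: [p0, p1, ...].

Change: A[1] 15 -> 13, delta = -2
P[k] for k < 1: unchanged (A[1] not included)
P[k] for k >= 1: shift by delta = -2
  P[0] = 6 + 0 = 6
  P[1] = 21 + -2 = 19
  P[2] = 30 + -2 = 28
  P[3] = 50 + -2 = 48
  P[4] = 69 + -2 = 67
  P[5] = 83 + -2 = 81
  P[6] = 101 + -2 = 99

Answer: [6, 19, 28, 48, 67, 81, 99]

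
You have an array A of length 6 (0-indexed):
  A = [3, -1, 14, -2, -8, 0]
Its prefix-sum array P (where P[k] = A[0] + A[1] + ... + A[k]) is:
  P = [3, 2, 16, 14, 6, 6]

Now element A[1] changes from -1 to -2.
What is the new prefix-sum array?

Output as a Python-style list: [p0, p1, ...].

Answer: [3, 1, 15, 13, 5, 5]

Derivation:
Change: A[1] -1 -> -2, delta = -1
P[k] for k < 1: unchanged (A[1] not included)
P[k] for k >= 1: shift by delta = -1
  P[0] = 3 + 0 = 3
  P[1] = 2 + -1 = 1
  P[2] = 16 + -1 = 15
  P[3] = 14 + -1 = 13
  P[4] = 6 + -1 = 5
  P[5] = 6 + -1 = 5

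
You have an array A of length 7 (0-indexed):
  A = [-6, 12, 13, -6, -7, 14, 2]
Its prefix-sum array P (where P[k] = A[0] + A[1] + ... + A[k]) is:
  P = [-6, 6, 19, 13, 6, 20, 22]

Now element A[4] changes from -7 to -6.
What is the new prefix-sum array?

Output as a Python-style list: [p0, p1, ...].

Answer: [-6, 6, 19, 13, 7, 21, 23]

Derivation:
Change: A[4] -7 -> -6, delta = 1
P[k] for k < 4: unchanged (A[4] not included)
P[k] for k >= 4: shift by delta = 1
  P[0] = -6 + 0 = -6
  P[1] = 6 + 0 = 6
  P[2] = 19 + 0 = 19
  P[3] = 13 + 0 = 13
  P[4] = 6 + 1 = 7
  P[5] = 20 + 1 = 21
  P[6] = 22 + 1 = 23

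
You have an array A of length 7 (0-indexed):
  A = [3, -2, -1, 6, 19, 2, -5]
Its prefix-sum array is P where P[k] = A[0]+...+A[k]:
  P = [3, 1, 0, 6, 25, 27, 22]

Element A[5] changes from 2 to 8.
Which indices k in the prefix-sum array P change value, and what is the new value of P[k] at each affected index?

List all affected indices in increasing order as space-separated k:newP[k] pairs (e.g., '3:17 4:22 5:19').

Answer: 5:33 6:28

Derivation:
P[k] = A[0] + ... + A[k]
P[k] includes A[5] iff k >= 5
Affected indices: 5, 6, ..., 6; delta = 6
  P[5]: 27 + 6 = 33
  P[6]: 22 + 6 = 28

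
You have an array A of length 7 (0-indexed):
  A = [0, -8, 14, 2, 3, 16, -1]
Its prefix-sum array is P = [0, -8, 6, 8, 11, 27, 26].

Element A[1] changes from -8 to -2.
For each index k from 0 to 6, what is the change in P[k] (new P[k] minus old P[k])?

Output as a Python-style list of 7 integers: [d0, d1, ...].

Answer: [0, 6, 6, 6, 6, 6, 6]

Derivation:
Element change: A[1] -8 -> -2, delta = 6
For k < 1: P[k] unchanged, delta_P[k] = 0
For k >= 1: P[k] shifts by exactly 6
Delta array: [0, 6, 6, 6, 6, 6, 6]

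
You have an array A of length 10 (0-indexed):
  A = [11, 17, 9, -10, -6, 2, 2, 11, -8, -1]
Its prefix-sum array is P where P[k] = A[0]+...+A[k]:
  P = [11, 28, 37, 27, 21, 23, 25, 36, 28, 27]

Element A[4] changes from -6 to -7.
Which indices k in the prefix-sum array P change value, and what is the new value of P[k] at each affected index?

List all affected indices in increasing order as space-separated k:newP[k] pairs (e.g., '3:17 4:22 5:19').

Answer: 4:20 5:22 6:24 7:35 8:27 9:26

Derivation:
P[k] = A[0] + ... + A[k]
P[k] includes A[4] iff k >= 4
Affected indices: 4, 5, ..., 9; delta = -1
  P[4]: 21 + -1 = 20
  P[5]: 23 + -1 = 22
  P[6]: 25 + -1 = 24
  P[7]: 36 + -1 = 35
  P[8]: 28 + -1 = 27
  P[9]: 27 + -1 = 26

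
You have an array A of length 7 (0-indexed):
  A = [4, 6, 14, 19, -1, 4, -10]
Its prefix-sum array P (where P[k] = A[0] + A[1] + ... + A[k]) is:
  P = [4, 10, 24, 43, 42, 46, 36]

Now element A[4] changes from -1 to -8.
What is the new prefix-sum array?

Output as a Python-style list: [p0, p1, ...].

Answer: [4, 10, 24, 43, 35, 39, 29]

Derivation:
Change: A[4] -1 -> -8, delta = -7
P[k] for k < 4: unchanged (A[4] not included)
P[k] for k >= 4: shift by delta = -7
  P[0] = 4 + 0 = 4
  P[1] = 10 + 0 = 10
  P[2] = 24 + 0 = 24
  P[3] = 43 + 0 = 43
  P[4] = 42 + -7 = 35
  P[5] = 46 + -7 = 39
  P[6] = 36 + -7 = 29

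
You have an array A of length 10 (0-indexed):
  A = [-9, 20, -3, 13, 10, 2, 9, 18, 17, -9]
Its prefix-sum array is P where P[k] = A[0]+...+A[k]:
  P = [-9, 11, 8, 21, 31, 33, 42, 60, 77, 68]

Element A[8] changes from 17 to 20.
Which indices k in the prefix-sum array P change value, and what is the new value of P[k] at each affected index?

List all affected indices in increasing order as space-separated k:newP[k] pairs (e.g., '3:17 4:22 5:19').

Answer: 8:80 9:71

Derivation:
P[k] = A[0] + ... + A[k]
P[k] includes A[8] iff k >= 8
Affected indices: 8, 9, ..., 9; delta = 3
  P[8]: 77 + 3 = 80
  P[9]: 68 + 3 = 71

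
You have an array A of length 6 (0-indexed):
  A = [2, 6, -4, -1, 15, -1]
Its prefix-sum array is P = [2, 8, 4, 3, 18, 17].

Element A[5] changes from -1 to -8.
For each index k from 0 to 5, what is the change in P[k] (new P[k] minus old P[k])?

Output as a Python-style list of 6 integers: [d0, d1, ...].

Answer: [0, 0, 0, 0, 0, -7]

Derivation:
Element change: A[5] -1 -> -8, delta = -7
For k < 5: P[k] unchanged, delta_P[k] = 0
For k >= 5: P[k] shifts by exactly -7
Delta array: [0, 0, 0, 0, 0, -7]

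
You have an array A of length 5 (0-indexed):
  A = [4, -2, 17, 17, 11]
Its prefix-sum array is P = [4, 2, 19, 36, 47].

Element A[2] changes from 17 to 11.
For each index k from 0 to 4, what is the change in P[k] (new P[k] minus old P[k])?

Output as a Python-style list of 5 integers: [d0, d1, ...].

Element change: A[2] 17 -> 11, delta = -6
For k < 2: P[k] unchanged, delta_P[k] = 0
For k >= 2: P[k] shifts by exactly -6
Delta array: [0, 0, -6, -6, -6]

Answer: [0, 0, -6, -6, -6]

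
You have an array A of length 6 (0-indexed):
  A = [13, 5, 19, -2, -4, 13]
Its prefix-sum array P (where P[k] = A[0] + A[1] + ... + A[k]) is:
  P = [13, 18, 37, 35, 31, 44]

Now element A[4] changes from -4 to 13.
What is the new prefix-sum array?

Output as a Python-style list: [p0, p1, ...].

Answer: [13, 18, 37, 35, 48, 61]

Derivation:
Change: A[4] -4 -> 13, delta = 17
P[k] for k < 4: unchanged (A[4] not included)
P[k] for k >= 4: shift by delta = 17
  P[0] = 13 + 0 = 13
  P[1] = 18 + 0 = 18
  P[2] = 37 + 0 = 37
  P[3] = 35 + 0 = 35
  P[4] = 31 + 17 = 48
  P[5] = 44 + 17 = 61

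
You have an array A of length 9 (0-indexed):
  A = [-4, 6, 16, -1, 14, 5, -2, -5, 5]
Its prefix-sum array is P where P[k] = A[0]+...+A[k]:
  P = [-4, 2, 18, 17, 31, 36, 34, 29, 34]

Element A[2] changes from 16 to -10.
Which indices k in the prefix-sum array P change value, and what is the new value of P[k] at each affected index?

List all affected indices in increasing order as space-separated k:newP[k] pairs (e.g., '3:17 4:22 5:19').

P[k] = A[0] + ... + A[k]
P[k] includes A[2] iff k >= 2
Affected indices: 2, 3, ..., 8; delta = -26
  P[2]: 18 + -26 = -8
  P[3]: 17 + -26 = -9
  P[4]: 31 + -26 = 5
  P[5]: 36 + -26 = 10
  P[6]: 34 + -26 = 8
  P[7]: 29 + -26 = 3
  P[8]: 34 + -26 = 8

Answer: 2:-8 3:-9 4:5 5:10 6:8 7:3 8:8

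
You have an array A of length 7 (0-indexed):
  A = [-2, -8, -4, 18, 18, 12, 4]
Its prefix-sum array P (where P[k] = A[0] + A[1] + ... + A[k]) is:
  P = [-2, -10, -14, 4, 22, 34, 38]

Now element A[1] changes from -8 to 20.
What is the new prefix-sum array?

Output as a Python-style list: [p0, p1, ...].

Answer: [-2, 18, 14, 32, 50, 62, 66]

Derivation:
Change: A[1] -8 -> 20, delta = 28
P[k] for k < 1: unchanged (A[1] not included)
P[k] for k >= 1: shift by delta = 28
  P[0] = -2 + 0 = -2
  P[1] = -10 + 28 = 18
  P[2] = -14 + 28 = 14
  P[3] = 4 + 28 = 32
  P[4] = 22 + 28 = 50
  P[5] = 34 + 28 = 62
  P[6] = 38 + 28 = 66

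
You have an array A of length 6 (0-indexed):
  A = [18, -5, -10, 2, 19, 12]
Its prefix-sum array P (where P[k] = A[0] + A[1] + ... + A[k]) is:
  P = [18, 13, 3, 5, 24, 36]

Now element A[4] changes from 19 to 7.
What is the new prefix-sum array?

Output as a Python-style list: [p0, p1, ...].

Answer: [18, 13, 3, 5, 12, 24]

Derivation:
Change: A[4] 19 -> 7, delta = -12
P[k] for k < 4: unchanged (A[4] not included)
P[k] for k >= 4: shift by delta = -12
  P[0] = 18 + 0 = 18
  P[1] = 13 + 0 = 13
  P[2] = 3 + 0 = 3
  P[3] = 5 + 0 = 5
  P[4] = 24 + -12 = 12
  P[5] = 36 + -12 = 24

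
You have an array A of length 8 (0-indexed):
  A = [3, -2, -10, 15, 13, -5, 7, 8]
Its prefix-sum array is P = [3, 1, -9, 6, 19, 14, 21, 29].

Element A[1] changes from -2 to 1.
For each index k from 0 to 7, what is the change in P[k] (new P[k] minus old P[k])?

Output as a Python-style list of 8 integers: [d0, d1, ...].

Answer: [0, 3, 3, 3, 3, 3, 3, 3]

Derivation:
Element change: A[1] -2 -> 1, delta = 3
For k < 1: P[k] unchanged, delta_P[k] = 0
For k >= 1: P[k] shifts by exactly 3
Delta array: [0, 3, 3, 3, 3, 3, 3, 3]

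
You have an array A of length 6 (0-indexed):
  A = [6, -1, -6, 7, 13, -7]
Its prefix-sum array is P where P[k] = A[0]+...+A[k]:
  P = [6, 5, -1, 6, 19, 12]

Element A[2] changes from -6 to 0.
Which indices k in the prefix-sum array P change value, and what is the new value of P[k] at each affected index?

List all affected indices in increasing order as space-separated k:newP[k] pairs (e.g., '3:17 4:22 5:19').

Answer: 2:5 3:12 4:25 5:18

Derivation:
P[k] = A[0] + ... + A[k]
P[k] includes A[2] iff k >= 2
Affected indices: 2, 3, ..., 5; delta = 6
  P[2]: -1 + 6 = 5
  P[3]: 6 + 6 = 12
  P[4]: 19 + 6 = 25
  P[5]: 12 + 6 = 18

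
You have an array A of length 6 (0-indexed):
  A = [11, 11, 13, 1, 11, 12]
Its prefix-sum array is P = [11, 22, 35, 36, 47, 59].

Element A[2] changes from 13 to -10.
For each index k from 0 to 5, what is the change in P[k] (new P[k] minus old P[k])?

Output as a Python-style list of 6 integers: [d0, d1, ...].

Answer: [0, 0, -23, -23, -23, -23]

Derivation:
Element change: A[2] 13 -> -10, delta = -23
For k < 2: P[k] unchanged, delta_P[k] = 0
For k >= 2: P[k] shifts by exactly -23
Delta array: [0, 0, -23, -23, -23, -23]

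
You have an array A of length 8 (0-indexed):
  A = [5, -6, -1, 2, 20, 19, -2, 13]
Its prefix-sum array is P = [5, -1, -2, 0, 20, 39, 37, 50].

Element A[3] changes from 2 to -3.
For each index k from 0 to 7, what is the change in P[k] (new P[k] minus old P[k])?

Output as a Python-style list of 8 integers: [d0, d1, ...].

Element change: A[3] 2 -> -3, delta = -5
For k < 3: P[k] unchanged, delta_P[k] = 0
For k >= 3: P[k] shifts by exactly -5
Delta array: [0, 0, 0, -5, -5, -5, -5, -5]

Answer: [0, 0, 0, -5, -5, -5, -5, -5]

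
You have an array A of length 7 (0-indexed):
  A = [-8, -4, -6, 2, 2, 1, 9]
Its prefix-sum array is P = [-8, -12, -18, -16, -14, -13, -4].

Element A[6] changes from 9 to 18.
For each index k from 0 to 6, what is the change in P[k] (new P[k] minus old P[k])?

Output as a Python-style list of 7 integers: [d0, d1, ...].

Answer: [0, 0, 0, 0, 0, 0, 9]

Derivation:
Element change: A[6] 9 -> 18, delta = 9
For k < 6: P[k] unchanged, delta_P[k] = 0
For k >= 6: P[k] shifts by exactly 9
Delta array: [0, 0, 0, 0, 0, 0, 9]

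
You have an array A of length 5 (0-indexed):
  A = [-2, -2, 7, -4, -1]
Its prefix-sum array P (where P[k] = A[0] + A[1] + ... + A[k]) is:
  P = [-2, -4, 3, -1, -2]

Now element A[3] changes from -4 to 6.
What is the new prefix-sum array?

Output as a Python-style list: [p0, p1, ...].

Change: A[3] -4 -> 6, delta = 10
P[k] for k < 3: unchanged (A[3] not included)
P[k] for k >= 3: shift by delta = 10
  P[0] = -2 + 0 = -2
  P[1] = -4 + 0 = -4
  P[2] = 3 + 0 = 3
  P[3] = -1 + 10 = 9
  P[4] = -2 + 10 = 8

Answer: [-2, -4, 3, 9, 8]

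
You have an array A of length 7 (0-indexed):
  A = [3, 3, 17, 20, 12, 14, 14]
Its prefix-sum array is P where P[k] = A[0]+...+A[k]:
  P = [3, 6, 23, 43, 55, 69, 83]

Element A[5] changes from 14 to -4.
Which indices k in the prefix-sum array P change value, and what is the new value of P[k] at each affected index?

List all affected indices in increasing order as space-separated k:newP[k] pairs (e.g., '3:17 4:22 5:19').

P[k] = A[0] + ... + A[k]
P[k] includes A[5] iff k >= 5
Affected indices: 5, 6, ..., 6; delta = -18
  P[5]: 69 + -18 = 51
  P[6]: 83 + -18 = 65

Answer: 5:51 6:65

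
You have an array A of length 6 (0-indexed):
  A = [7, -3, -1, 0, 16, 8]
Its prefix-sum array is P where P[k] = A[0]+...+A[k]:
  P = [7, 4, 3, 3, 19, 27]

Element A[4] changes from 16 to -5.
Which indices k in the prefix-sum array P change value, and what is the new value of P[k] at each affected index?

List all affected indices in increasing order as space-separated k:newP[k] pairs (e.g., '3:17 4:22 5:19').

P[k] = A[0] + ... + A[k]
P[k] includes A[4] iff k >= 4
Affected indices: 4, 5, ..., 5; delta = -21
  P[4]: 19 + -21 = -2
  P[5]: 27 + -21 = 6

Answer: 4:-2 5:6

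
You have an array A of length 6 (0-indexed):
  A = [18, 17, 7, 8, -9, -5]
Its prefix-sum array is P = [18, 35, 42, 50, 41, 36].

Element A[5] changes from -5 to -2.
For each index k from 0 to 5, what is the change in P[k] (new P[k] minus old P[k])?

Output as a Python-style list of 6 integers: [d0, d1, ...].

Element change: A[5] -5 -> -2, delta = 3
For k < 5: P[k] unchanged, delta_P[k] = 0
For k >= 5: P[k] shifts by exactly 3
Delta array: [0, 0, 0, 0, 0, 3]

Answer: [0, 0, 0, 0, 0, 3]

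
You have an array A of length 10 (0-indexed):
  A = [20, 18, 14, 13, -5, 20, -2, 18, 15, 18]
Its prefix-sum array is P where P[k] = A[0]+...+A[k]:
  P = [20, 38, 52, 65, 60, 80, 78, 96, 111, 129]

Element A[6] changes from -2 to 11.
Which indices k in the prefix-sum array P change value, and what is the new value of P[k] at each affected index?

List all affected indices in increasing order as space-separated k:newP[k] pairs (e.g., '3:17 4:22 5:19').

P[k] = A[0] + ... + A[k]
P[k] includes A[6] iff k >= 6
Affected indices: 6, 7, ..., 9; delta = 13
  P[6]: 78 + 13 = 91
  P[7]: 96 + 13 = 109
  P[8]: 111 + 13 = 124
  P[9]: 129 + 13 = 142

Answer: 6:91 7:109 8:124 9:142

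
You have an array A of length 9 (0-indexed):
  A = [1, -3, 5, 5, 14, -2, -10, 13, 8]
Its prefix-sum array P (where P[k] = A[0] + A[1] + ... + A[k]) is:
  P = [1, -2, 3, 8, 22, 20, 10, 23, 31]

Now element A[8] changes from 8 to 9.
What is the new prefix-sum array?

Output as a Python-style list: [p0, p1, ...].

Answer: [1, -2, 3, 8, 22, 20, 10, 23, 32]

Derivation:
Change: A[8] 8 -> 9, delta = 1
P[k] for k < 8: unchanged (A[8] not included)
P[k] for k >= 8: shift by delta = 1
  P[0] = 1 + 0 = 1
  P[1] = -2 + 0 = -2
  P[2] = 3 + 0 = 3
  P[3] = 8 + 0 = 8
  P[4] = 22 + 0 = 22
  P[5] = 20 + 0 = 20
  P[6] = 10 + 0 = 10
  P[7] = 23 + 0 = 23
  P[8] = 31 + 1 = 32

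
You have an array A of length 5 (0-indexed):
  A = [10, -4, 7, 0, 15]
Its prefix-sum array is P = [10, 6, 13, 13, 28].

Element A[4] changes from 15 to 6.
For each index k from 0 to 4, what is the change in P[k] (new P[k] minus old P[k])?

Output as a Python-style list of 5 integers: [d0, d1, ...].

Answer: [0, 0, 0, 0, -9]

Derivation:
Element change: A[4] 15 -> 6, delta = -9
For k < 4: P[k] unchanged, delta_P[k] = 0
For k >= 4: P[k] shifts by exactly -9
Delta array: [0, 0, 0, 0, -9]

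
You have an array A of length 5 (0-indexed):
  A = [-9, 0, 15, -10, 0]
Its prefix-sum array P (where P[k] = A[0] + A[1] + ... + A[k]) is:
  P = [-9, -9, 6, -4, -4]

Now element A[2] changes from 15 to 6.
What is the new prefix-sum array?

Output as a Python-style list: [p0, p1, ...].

Change: A[2] 15 -> 6, delta = -9
P[k] for k < 2: unchanged (A[2] not included)
P[k] for k >= 2: shift by delta = -9
  P[0] = -9 + 0 = -9
  P[1] = -9 + 0 = -9
  P[2] = 6 + -9 = -3
  P[3] = -4 + -9 = -13
  P[4] = -4 + -9 = -13

Answer: [-9, -9, -3, -13, -13]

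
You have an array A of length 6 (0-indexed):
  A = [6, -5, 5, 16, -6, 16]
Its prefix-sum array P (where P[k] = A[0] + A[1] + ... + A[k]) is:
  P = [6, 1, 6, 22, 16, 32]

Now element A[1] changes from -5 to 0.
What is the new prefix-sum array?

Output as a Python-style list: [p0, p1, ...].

Change: A[1] -5 -> 0, delta = 5
P[k] for k < 1: unchanged (A[1] not included)
P[k] for k >= 1: shift by delta = 5
  P[0] = 6 + 0 = 6
  P[1] = 1 + 5 = 6
  P[2] = 6 + 5 = 11
  P[3] = 22 + 5 = 27
  P[4] = 16 + 5 = 21
  P[5] = 32 + 5 = 37

Answer: [6, 6, 11, 27, 21, 37]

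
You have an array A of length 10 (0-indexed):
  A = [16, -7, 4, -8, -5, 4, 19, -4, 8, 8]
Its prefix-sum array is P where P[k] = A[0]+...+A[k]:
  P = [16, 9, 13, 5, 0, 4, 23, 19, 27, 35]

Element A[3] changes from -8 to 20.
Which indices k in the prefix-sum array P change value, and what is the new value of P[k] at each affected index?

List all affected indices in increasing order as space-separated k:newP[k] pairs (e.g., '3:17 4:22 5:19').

P[k] = A[0] + ... + A[k]
P[k] includes A[3] iff k >= 3
Affected indices: 3, 4, ..., 9; delta = 28
  P[3]: 5 + 28 = 33
  P[4]: 0 + 28 = 28
  P[5]: 4 + 28 = 32
  P[6]: 23 + 28 = 51
  P[7]: 19 + 28 = 47
  P[8]: 27 + 28 = 55
  P[9]: 35 + 28 = 63

Answer: 3:33 4:28 5:32 6:51 7:47 8:55 9:63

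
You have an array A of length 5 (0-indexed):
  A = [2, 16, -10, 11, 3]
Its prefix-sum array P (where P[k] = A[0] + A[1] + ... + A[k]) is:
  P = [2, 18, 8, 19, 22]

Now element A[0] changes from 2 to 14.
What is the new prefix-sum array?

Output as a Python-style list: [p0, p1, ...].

Answer: [14, 30, 20, 31, 34]

Derivation:
Change: A[0] 2 -> 14, delta = 12
P[k] for k < 0: unchanged (A[0] not included)
P[k] for k >= 0: shift by delta = 12
  P[0] = 2 + 12 = 14
  P[1] = 18 + 12 = 30
  P[2] = 8 + 12 = 20
  P[3] = 19 + 12 = 31
  P[4] = 22 + 12 = 34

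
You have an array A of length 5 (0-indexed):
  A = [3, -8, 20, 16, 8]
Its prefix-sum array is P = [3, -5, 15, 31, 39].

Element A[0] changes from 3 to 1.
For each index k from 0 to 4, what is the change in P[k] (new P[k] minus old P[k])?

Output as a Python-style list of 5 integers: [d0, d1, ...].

Answer: [-2, -2, -2, -2, -2]

Derivation:
Element change: A[0] 3 -> 1, delta = -2
For k < 0: P[k] unchanged, delta_P[k] = 0
For k >= 0: P[k] shifts by exactly -2
Delta array: [-2, -2, -2, -2, -2]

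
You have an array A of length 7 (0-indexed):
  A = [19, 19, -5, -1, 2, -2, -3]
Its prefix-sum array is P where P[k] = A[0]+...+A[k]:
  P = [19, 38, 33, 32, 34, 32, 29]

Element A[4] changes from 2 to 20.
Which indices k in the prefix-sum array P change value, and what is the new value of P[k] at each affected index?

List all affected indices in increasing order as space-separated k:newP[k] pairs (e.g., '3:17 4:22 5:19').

P[k] = A[0] + ... + A[k]
P[k] includes A[4] iff k >= 4
Affected indices: 4, 5, ..., 6; delta = 18
  P[4]: 34 + 18 = 52
  P[5]: 32 + 18 = 50
  P[6]: 29 + 18 = 47

Answer: 4:52 5:50 6:47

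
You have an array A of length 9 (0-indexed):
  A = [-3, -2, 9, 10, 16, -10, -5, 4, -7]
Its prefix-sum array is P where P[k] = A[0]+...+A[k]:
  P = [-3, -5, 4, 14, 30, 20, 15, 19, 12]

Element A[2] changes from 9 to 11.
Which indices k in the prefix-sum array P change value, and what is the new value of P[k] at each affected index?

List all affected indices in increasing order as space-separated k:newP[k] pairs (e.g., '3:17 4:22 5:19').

Answer: 2:6 3:16 4:32 5:22 6:17 7:21 8:14

Derivation:
P[k] = A[0] + ... + A[k]
P[k] includes A[2] iff k >= 2
Affected indices: 2, 3, ..., 8; delta = 2
  P[2]: 4 + 2 = 6
  P[3]: 14 + 2 = 16
  P[4]: 30 + 2 = 32
  P[5]: 20 + 2 = 22
  P[6]: 15 + 2 = 17
  P[7]: 19 + 2 = 21
  P[8]: 12 + 2 = 14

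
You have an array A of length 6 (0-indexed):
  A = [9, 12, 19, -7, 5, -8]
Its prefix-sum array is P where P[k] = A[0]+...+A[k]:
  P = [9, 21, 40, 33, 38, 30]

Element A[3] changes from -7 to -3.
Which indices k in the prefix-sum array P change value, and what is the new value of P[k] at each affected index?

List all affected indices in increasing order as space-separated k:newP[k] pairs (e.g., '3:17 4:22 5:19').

P[k] = A[0] + ... + A[k]
P[k] includes A[3] iff k >= 3
Affected indices: 3, 4, ..., 5; delta = 4
  P[3]: 33 + 4 = 37
  P[4]: 38 + 4 = 42
  P[5]: 30 + 4 = 34

Answer: 3:37 4:42 5:34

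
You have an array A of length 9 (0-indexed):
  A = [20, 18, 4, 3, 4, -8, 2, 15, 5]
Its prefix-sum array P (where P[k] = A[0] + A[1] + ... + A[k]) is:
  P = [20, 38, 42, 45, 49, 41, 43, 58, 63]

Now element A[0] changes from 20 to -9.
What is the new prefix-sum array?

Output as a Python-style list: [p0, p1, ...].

Change: A[0] 20 -> -9, delta = -29
P[k] for k < 0: unchanged (A[0] not included)
P[k] for k >= 0: shift by delta = -29
  P[0] = 20 + -29 = -9
  P[1] = 38 + -29 = 9
  P[2] = 42 + -29 = 13
  P[3] = 45 + -29 = 16
  P[4] = 49 + -29 = 20
  P[5] = 41 + -29 = 12
  P[6] = 43 + -29 = 14
  P[7] = 58 + -29 = 29
  P[8] = 63 + -29 = 34

Answer: [-9, 9, 13, 16, 20, 12, 14, 29, 34]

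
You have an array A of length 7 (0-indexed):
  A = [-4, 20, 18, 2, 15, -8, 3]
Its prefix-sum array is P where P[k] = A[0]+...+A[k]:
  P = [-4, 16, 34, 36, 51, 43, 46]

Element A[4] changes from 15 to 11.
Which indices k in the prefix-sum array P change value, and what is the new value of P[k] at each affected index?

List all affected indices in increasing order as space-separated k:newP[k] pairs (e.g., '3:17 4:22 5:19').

P[k] = A[0] + ... + A[k]
P[k] includes A[4] iff k >= 4
Affected indices: 4, 5, ..., 6; delta = -4
  P[4]: 51 + -4 = 47
  P[5]: 43 + -4 = 39
  P[6]: 46 + -4 = 42

Answer: 4:47 5:39 6:42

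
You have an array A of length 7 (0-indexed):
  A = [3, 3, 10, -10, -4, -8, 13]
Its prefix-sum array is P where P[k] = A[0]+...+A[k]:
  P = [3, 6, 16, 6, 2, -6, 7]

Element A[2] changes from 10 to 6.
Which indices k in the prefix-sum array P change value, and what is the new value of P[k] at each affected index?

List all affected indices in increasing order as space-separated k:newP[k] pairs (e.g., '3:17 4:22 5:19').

Answer: 2:12 3:2 4:-2 5:-10 6:3

Derivation:
P[k] = A[0] + ... + A[k]
P[k] includes A[2] iff k >= 2
Affected indices: 2, 3, ..., 6; delta = -4
  P[2]: 16 + -4 = 12
  P[3]: 6 + -4 = 2
  P[4]: 2 + -4 = -2
  P[5]: -6 + -4 = -10
  P[6]: 7 + -4 = 3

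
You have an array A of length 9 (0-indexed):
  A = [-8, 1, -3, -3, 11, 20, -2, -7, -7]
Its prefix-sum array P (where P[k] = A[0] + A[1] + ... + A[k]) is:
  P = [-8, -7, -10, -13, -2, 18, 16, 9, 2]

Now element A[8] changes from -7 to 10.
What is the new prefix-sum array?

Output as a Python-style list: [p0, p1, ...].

Change: A[8] -7 -> 10, delta = 17
P[k] for k < 8: unchanged (A[8] not included)
P[k] for k >= 8: shift by delta = 17
  P[0] = -8 + 0 = -8
  P[1] = -7 + 0 = -7
  P[2] = -10 + 0 = -10
  P[3] = -13 + 0 = -13
  P[4] = -2 + 0 = -2
  P[5] = 18 + 0 = 18
  P[6] = 16 + 0 = 16
  P[7] = 9 + 0 = 9
  P[8] = 2 + 17 = 19

Answer: [-8, -7, -10, -13, -2, 18, 16, 9, 19]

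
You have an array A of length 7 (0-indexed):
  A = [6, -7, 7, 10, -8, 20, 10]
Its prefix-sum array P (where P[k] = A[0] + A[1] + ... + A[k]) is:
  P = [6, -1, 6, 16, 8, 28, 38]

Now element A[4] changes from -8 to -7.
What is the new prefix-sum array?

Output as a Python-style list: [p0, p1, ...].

Change: A[4] -8 -> -7, delta = 1
P[k] for k < 4: unchanged (A[4] not included)
P[k] for k >= 4: shift by delta = 1
  P[0] = 6 + 0 = 6
  P[1] = -1 + 0 = -1
  P[2] = 6 + 0 = 6
  P[3] = 16 + 0 = 16
  P[4] = 8 + 1 = 9
  P[5] = 28 + 1 = 29
  P[6] = 38 + 1 = 39

Answer: [6, -1, 6, 16, 9, 29, 39]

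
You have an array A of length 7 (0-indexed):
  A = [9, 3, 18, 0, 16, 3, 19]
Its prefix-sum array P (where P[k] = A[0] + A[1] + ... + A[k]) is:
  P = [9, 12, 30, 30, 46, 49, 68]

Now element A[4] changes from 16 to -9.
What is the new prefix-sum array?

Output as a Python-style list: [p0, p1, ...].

Change: A[4] 16 -> -9, delta = -25
P[k] for k < 4: unchanged (A[4] not included)
P[k] for k >= 4: shift by delta = -25
  P[0] = 9 + 0 = 9
  P[1] = 12 + 0 = 12
  P[2] = 30 + 0 = 30
  P[3] = 30 + 0 = 30
  P[4] = 46 + -25 = 21
  P[5] = 49 + -25 = 24
  P[6] = 68 + -25 = 43

Answer: [9, 12, 30, 30, 21, 24, 43]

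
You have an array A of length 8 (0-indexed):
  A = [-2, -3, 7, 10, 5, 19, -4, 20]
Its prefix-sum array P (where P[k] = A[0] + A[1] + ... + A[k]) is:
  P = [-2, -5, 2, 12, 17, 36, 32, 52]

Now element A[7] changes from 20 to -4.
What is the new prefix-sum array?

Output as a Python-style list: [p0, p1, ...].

Answer: [-2, -5, 2, 12, 17, 36, 32, 28]

Derivation:
Change: A[7] 20 -> -4, delta = -24
P[k] for k < 7: unchanged (A[7] not included)
P[k] for k >= 7: shift by delta = -24
  P[0] = -2 + 0 = -2
  P[1] = -5 + 0 = -5
  P[2] = 2 + 0 = 2
  P[3] = 12 + 0 = 12
  P[4] = 17 + 0 = 17
  P[5] = 36 + 0 = 36
  P[6] = 32 + 0 = 32
  P[7] = 52 + -24 = 28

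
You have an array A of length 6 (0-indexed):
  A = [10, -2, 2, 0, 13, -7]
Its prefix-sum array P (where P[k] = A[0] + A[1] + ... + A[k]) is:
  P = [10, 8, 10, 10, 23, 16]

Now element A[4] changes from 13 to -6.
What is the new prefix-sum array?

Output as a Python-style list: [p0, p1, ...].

Answer: [10, 8, 10, 10, 4, -3]

Derivation:
Change: A[4] 13 -> -6, delta = -19
P[k] for k < 4: unchanged (A[4] not included)
P[k] for k >= 4: shift by delta = -19
  P[0] = 10 + 0 = 10
  P[1] = 8 + 0 = 8
  P[2] = 10 + 0 = 10
  P[3] = 10 + 0 = 10
  P[4] = 23 + -19 = 4
  P[5] = 16 + -19 = -3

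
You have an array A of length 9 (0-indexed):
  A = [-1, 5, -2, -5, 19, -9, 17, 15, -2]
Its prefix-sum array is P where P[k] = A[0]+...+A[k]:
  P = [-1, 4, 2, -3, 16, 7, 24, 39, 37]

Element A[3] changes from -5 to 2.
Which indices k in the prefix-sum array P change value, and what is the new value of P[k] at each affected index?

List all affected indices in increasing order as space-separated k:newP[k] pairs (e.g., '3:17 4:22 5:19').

P[k] = A[0] + ... + A[k]
P[k] includes A[3] iff k >= 3
Affected indices: 3, 4, ..., 8; delta = 7
  P[3]: -3 + 7 = 4
  P[4]: 16 + 7 = 23
  P[5]: 7 + 7 = 14
  P[6]: 24 + 7 = 31
  P[7]: 39 + 7 = 46
  P[8]: 37 + 7 = 44

Answer: 3:4 4:23 5:14 6:31 7:46 8:44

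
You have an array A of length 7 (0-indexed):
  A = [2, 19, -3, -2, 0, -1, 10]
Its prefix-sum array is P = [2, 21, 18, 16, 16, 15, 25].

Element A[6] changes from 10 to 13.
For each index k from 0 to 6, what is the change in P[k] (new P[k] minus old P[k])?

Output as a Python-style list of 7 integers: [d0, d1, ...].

Element change: A[6] 10 -> 13, delta = 3
For k < 6: P[k] unchanged, delta_P[k] = 0
For k >= 6: P[k] shifts by exactly 3
Delta array: [0, 0, 0, 0, 0, 0, 3]

Answer: [0, 0, 0, 0, 0, 0, 3]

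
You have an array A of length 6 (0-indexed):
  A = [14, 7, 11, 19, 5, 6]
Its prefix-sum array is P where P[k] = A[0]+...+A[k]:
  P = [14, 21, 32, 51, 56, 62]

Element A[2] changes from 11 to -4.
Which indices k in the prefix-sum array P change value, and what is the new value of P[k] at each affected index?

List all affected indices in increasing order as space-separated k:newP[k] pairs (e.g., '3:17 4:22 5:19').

P[k] = A[0] + ... + A[k]
P[k] includes A[2] iff k >= 2
Affected indices: 2, 3, ..., 5; delta = -15
  P[2]: 32 + -15 = 17
  P[3]: 51 + -15 = 36
  P[4]: 56 + -15 = 41
  P[5]: 62 + -15 = 47

Answer: 2:17 3:36 4:41 5:47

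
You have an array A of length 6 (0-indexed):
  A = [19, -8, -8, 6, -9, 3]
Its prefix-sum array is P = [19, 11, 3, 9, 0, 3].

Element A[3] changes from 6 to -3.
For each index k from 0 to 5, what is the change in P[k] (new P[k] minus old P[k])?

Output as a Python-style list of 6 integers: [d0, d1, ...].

Element change: A[3] 6 -> -3, delta = -9
For k < 3: P[k] unchanged, delta_P[k] = 0
For k >= 3: P[k] shifts by exactly -9
Delta array: [0, 0, 0, -9, -9, -9]

Answer: [0, 0, 0, -9, -9, -9]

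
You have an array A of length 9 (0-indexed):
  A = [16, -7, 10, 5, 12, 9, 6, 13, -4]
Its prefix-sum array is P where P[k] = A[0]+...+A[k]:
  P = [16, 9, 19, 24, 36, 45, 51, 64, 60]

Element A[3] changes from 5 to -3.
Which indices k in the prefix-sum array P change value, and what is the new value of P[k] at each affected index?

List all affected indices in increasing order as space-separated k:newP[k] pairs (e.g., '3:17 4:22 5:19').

Answer: 3:16 4:28 5:37 6:43 7:56 8:52

Derivation:
P[k] = A[0] + ... + A[k]
P[k] includes A[3] iff k >= 3
Affected indices: 3, 4, ..., 8; delta = -8
  P[3]: 24 + -8 = 16
  P[4]: 36 + -8 = 28
  P[5]: 45 + -8 = 37
  P[6]: 51 + -8 = 43
  P[7]: 64 + -8 = 56
  P[8]: 60 + -8 = 52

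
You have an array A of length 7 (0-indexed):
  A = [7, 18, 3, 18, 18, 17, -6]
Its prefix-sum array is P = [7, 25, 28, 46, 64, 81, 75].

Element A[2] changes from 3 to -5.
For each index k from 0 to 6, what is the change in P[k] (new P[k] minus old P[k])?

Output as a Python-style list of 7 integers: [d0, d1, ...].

Answer: [0, 0, -8, -8, -8, -8, -8]

Derivation:
Element change: A[2] 3 -> -5, delta = -8
For k < 2: P[k] unchanged, delta_P[k] = 0
For k >= 2: P[k] shifts by exactly -8
Delta array: [0, 0, -8, -8, -8, -8, -8]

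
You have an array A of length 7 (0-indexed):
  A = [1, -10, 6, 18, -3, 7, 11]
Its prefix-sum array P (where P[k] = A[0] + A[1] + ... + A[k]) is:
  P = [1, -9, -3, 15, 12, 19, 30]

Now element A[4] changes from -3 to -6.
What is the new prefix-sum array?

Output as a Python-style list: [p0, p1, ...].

Answer: [1, -9, -3, 15, 9, 16, 27]

Derivation:
Change: A[4] -3 -> -6, delta = -3
P[k] for k < 4: unchanged (A[4] not included)
P[k] for k >= 4: shift by delta = -3
  P[0] = 1 + 0 = 1
  P[1] = -9 + 0 = -9
  P[2] = -3 + 0 = -3
  P[3] = 15 + 0 = 15
  P[4] = 12 + -3 = 9
  P[5] = 19 + -3 = 16
  P[6] = 30 + -3 = 27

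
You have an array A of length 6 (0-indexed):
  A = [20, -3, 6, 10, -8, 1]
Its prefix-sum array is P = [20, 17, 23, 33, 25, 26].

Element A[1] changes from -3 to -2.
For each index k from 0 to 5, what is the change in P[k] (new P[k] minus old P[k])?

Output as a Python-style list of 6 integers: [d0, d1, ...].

Element change: A[1] -3 -> -2, delta = 1
For k < 1: P[k] unchanged, delta_P[k] = 0
For k >= 1: P[k] shifts by exactly 1
Delta array: [0, 1, 1, 1, 1, 1]

Answer: [0, 1, 1, 1, 1, 1]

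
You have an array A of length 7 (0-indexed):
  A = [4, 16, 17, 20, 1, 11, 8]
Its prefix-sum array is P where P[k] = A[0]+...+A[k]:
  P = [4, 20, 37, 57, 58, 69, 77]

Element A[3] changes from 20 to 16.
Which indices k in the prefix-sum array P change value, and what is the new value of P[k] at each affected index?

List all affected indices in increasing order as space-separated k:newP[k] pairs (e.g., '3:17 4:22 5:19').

Answer: 3:53 4:54 5:65 6:73

Derivation:
P[k] = A[0] + ... + A[k]
P[k] includes A[3] iff k >= 3
Affected indices: 3, 4, ..., 6; delta = -4
  P[3]: 57 + -4 = 53
  P[4]: 58 + -4 = 54
  P[5]: 69 + -4 = 65
  P[6]: 77 + -4 = 73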